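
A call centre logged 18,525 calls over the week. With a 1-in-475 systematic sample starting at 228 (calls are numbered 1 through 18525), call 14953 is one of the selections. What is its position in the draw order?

k = 475
position = (14953 − 228)/475 + 1 = 14725/475 + 1 = 31 + 1 = 32

32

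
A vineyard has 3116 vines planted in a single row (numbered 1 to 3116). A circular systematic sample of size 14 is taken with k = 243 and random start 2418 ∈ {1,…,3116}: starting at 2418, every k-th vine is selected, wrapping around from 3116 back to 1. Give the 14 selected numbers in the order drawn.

2418, 2661, 2904, 31, 274, 517, 760, 1003, 1246, 1489, 1732, 1975, 2218, 2461

Selection 1: 2418
Selection 2: 2418 + 243 = 2661
Selection 3: 2661 + 243 = 2904
Selection 4: 2904 + 243 = 3147 → 3147 − 3116 = 31
Selection 5: 31 + 243 = 274
Selection 6: 274 + 243 = 517
Selection 7: 517 + 243 = 760
Selection 8: 760 + 243 = 1003
Selection 9: 1003 + 243 = 1246
Selection 10: 1246 + 243 = 1489
Selection 11: 1489 + 243 = 1732
Selection 12: 1732 + 243 = 1975
Selection 13: 1975 + 243 = 2218
Selection 14: 2218 + 243 = 2461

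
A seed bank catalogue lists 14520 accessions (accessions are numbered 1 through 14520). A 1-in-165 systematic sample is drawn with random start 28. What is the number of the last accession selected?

14383

k = 165
88th selection = r + (88−1)·k = 28 + 87×165 = 28 + 14355 = 14383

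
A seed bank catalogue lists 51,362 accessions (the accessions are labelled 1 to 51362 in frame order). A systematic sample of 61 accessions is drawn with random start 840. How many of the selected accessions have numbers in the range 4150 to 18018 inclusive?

k = 51362/61 = 842
First selection ≥ 4150: 840 + ⌈(4150−840)/842⌉·842 = 840 + 4×842 = 4208
Last selection ≤ 18018: 840 + ⌊(18018−840)/842⌋·842 = 840 + 20×842 = 17680
Count = 20 − 4 + 1 = 17

17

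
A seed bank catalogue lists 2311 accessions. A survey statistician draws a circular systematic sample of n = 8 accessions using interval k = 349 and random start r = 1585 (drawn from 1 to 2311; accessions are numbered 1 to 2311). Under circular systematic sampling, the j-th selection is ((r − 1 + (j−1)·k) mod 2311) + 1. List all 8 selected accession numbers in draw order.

1585, 1934, 2283, 321, 670, 1019, 1368, 1717

Selection 1: 1585
Selection 2: 1585 + 349 = 1934
Selection 3: 1934 + 349 = 2283
Selection 4: 2283 + 349 = 2632 → 2632 − 2311 = 321
Selection 5: 321 + 349 = 670
Selection 6: 670 + 349 = 1019
Selection 7: 1019 + 349 = 1368
Selection 8: 1368 + 349 = 1717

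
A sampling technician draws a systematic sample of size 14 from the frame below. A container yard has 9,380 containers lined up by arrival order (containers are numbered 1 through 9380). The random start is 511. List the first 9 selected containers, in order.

511, 1181, 1851, 2521, 3191, 3861, 4531, 5201, 5871

k = N/n = 9380/14 = 670
container 1: 511
container 2: 511 + 670 = 1181
container 3: 1181 + 670 = 1851
container 4: 1851 + 670 = 2521
container 5: 2521 + 670 = 3191
container 6: 3191 + 670 = 3861
container 7: 3861 + 670 = 4531
container 8: 4531 + 670 = 5201
container 9: 5201 + 670 = 5871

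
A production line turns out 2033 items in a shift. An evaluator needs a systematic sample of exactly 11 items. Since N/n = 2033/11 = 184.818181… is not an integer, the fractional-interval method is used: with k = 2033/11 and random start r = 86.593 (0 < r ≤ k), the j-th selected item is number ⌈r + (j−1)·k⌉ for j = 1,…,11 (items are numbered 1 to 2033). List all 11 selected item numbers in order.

j=1: r + 0k = 86.593 → ⌈·⌉ = 87
j=2: r + 1k = 271.411181… → ⌈·⌉ = 272
j=3: r + 2k = 456.229363… → ⌈·⌉ = 457
j=4: r + 3k = 641.047545… → ⌈·⌉ = 642
j=5: r + 4k = 825.865727… → ⌈·⌉ = 826
j=6: r + 5k = 1010.683909… → ⌈·⌉ = 1011
j=7: r + 6k = 1195.502090… → ⌈·⌉ = 1196
j=8: r + 7k = 1380.320272… → ⌈·⌉ = 1381
j=9: r + 8k = 1565.138454… → ⌈·⌉ = 1566
j=10: r + 9k = 1749.956636… → ⌈·⌉ = 1750
j=11: r + 10k = 1934.774818… → ⌈·⌉ = 1935

87, 272, 457, 642, 826, 1011, 1196, 1381, 1566, 1750, 1935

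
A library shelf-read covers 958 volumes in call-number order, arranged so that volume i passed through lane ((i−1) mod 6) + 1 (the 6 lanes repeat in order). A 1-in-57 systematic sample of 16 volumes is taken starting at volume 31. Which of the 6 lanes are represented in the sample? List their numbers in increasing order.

1, 4

Consecutive selections differ by k = 57, so their lane numbers differ by 57 mod 6 = 3.
gcd(57, 6) = 3, so the sample visits 6/3 = 2 distinct residues mod 6.
Start 31 is lane 1; the lanes hit are 1, 4.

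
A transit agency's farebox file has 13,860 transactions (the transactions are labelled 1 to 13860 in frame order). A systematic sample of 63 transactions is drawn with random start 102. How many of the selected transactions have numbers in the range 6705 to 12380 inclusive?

25

k = 13860/63 = 220
First selection ≥ 6705: 102 + ⌈(6705−102)/220⌉·220 = 102 + 31×220 = 6922
Last selection ≤ 12380: 102 + ⌊(12380−102)/220⌋·220 = 102 + 55×220 = 12202
Count = 55 − 31 + 1 = 25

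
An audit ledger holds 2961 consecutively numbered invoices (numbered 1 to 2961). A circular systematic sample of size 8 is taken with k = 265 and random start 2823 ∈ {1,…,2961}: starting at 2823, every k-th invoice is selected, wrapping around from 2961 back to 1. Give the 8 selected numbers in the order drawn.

2823, 127, 392, 657, 922, 1187, 1452, 1717

Selection 1: 2823
Selection 2: 2823 + 265 = 3088 → 3088 − 2961 = 127
Selection 3: 127 + 265 = 392
Selection 4: 392 + 265 = 657
Selection 5: 657 + 265 = 922
Selection 6: 922 + 265 = 1187
Selection 7: 1187 + 265 = 1452
Selection 8: 1452 + 265 = 1717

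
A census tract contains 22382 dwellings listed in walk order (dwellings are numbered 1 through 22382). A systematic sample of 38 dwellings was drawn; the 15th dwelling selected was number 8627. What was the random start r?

381

k = 22382/38 = 589
r = 8627 − (15−1)×589 = 8627 − 8246 = 381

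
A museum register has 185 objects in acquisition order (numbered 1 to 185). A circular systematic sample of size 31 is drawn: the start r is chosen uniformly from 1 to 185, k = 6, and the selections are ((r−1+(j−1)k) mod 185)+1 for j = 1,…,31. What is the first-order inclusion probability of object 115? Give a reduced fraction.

31/185

For each position j, as r ranges over 1…185 the j-th selection hits every object exactly once, so object 115 is selected for exactly 31 of the 185 starts.
Inclusion probability = 31/185.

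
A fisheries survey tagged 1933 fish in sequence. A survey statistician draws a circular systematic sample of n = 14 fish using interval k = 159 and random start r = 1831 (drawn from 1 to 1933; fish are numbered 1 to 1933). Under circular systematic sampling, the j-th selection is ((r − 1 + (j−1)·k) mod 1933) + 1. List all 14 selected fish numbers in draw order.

Selection 1: 1831
Selection 2: 1831 + 159 = 1990 → 1990 − 1933 = 57
Selection 3: 57 + 159 = 216
Selection 4: 216 + 159 = 375
Selection 5: 375 + 159 = 534
Selection 6: 534 + 159 = 693
Selection 7: 693 + 159 = 852
Selection 8: 852 + 159 = 1011
Selection 9: 1011 + 159 = 1170
Selection 10: 1170 + 159 = 1329
Selection 11: 1329 + 159 = 1488
Selection 12: 1488 + 159 = 1647
Selection 13: 1647 + 159 = 1806
Selection 14: 1806 + 159 = 1965 → 1965 − 1933 = 32

1831, 57, 216, 375, 534, 693, 852, 1011, 1170, 1329, 1488, 1647, 1806, 32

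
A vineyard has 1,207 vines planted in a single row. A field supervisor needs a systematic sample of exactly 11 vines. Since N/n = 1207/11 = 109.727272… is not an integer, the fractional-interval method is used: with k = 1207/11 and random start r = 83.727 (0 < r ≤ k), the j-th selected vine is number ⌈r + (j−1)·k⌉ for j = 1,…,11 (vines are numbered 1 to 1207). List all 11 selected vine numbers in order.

j=1: r + 0k = 83.727 → ⌈·⌉ = 84
j=2: r + 1k = 193.454272… → ⌈·⌉ = 194
j=3: r + 2k = 303.181545… → ⌈·⌉ = 304
j=4: r + 3k = 412.908818… → ⌈·⌉ = 413
j=5: r + 4k = 522.636090… → ⌈·⌉ = 523
j=6: r + 5k = 632.363363… → ⌈·⌉ = 633
j=7: r + 6k = 742.090636… → ⌈·⌉ = 743
j=8: r + 7k = 851.817909… → ⌈·⌉ = 852
j=9: r + 8k = 961.545181… → ⌈·⌉ = 962
j=10: r + 9k = 1071.272454… → ⌈·⌉ = 1072
j=11: r + 10k = 1180.999727… → ⌈·⌉ = 1181

84, 194, 304, 413, 523, 633, 743, 852, 962, 1072, 1181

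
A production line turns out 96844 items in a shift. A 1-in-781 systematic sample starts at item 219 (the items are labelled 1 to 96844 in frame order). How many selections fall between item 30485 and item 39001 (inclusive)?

k = 781
First selection ≥ 30485: 219 + ⌈(30485−219)/781⌉·781 = 219 + 39×781 = 30678
Last selection ≤ 39001: 219 + ⌊(39001−219)/781⌋·781 = 219 + 49×781 = 38488
Count = 49 − 39 + 1 = 11

11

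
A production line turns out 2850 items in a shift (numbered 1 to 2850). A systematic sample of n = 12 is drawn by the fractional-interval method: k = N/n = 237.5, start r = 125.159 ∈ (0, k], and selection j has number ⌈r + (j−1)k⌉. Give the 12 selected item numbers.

j=1: r + 0k = 125.159 → ⌈·⌉ = 126
j=2: r + 1k = 362.659 → ⌈·⌉ = 363
j=3: r + 2k = 600.159 → ⌈·⌉ = 601
j=4: r + 3k = 837.659 → ⌈·⌉ = 838
j=5: r + 4k = 1075.159 → ⌈·⌉ = 1076
j=6: r + 5k = 1312.659 → ⌈·⌉ = 1313
j=7: r + 6k = 1550.159 → ⌈·⌉ = 1551
j=8: r + 7k = 1787.659 → ⌈·⌉ = 1788
j=9: r + 8k = 2025.159 → ⌈·⌉ = 2026
j=10: r + 9k = 2262.659 → ⌈·⌉ = 2263
j=11: r + 10k = 2500.159 → ⌈·⌉ = 2501
j=12: r + 11k = 2737.659 → ⌈·⌉ = 2738

126, 363, 601, 838, 1076, 1313, 1551, 1788, 2026, 2263, 2501, 2738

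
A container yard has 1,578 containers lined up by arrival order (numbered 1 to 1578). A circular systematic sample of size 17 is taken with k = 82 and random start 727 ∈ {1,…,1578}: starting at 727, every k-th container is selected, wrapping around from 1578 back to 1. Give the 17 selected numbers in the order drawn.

727, 809, 891, 973, 1055, 1137, 1219, 1301, 1383, 1465, 1547, 51, 133, 215, 297, 379, 461

Selection 1: 727
Selection 2: 727 + 82 = 809
Selection 3: 809 + 82 = 891
Selection 4: 891 + 82 = 973
Selection 5: 973 + 82 = 1055
Selection 6: 1055 + 82 = 1137
Selection 7: 1137 + 82 = 1219
Selection 8: 1219 + 82 = 1301
Selection 9: 1301 + 82 = 1383
Selection 10: 1383 + 82 = 1465
Selection 11: 1465 + 82 = 1547
Selection 12: 1547 + 82 = 1629 → 1629 − 1578 = 51
Selection 13: 51 + 82 = 133
Selection 14: 133 + 82 = 215
Selection 15: 215 + 82 = 297
Selection 16: 297 + 82 = 379
Selection 17: 379 + 82 = 461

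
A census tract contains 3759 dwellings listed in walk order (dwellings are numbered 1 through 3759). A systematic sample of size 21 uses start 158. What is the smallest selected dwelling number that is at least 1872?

k = 3759/21 = 179
Steps past start: ⌈(1872 − 158)/179⌉ = ⌈1714/179⌉ = 10
Selected dwelling: 158 + 10×179 = 1948

1948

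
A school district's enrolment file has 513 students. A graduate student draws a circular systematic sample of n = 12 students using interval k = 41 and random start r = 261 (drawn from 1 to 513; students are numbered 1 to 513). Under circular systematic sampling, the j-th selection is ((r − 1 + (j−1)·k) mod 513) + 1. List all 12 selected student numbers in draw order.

261, 302, 343, 384, 425, 466, 507, 35, 76, 117, 158, 199

Selection 1: 261
Selection 2: 261 + 41 = 302
Selection 3: 302 + 41 = 343
Selection 4: 343 + 41 = 384
Selection 5: 384 + 41 = 425
Selection 6: 425 + 41 = 466
Selection 7: 466 + 41 = 507
Selection 8: 507 + 41 = 548 → 548 − 513 = 35
Selection 9: 35 + 41 = 76
Selection 10: 76 + 41 = 117
Selection 11: 117 + 41 = 158
Selection 12: 158 + 41 = 199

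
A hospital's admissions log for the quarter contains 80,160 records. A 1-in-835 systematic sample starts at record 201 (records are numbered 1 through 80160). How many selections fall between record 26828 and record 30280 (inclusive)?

5

k = 835
First selection ≥ 26828: 201 + ⌈(26828−201)/835⌉·835 = 201 + 32×835 = 26921
Last selection ≤ 30280: 201 + ⌊(30280−201)/835⌋·835 = 201 + 36×835 = 30261
Count = 36 − 32 + 1 = 5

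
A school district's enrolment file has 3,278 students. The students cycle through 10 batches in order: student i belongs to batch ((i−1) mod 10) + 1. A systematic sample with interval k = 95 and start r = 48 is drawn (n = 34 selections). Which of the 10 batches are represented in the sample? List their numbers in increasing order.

3, 8

Consecutive selections differ by k = 95, so their batch numbers differ by 95 mod 10 = 5.
gcd(95, 10) = 5, so the sample visits 10/5 = 2 distinct residues mod 10.
Start 48 is batch 8; the batches hit are 3, 8.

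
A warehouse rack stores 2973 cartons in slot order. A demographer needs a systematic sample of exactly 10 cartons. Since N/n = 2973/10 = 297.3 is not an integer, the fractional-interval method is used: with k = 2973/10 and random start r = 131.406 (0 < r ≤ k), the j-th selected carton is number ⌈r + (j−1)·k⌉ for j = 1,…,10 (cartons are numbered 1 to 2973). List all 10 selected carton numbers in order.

j=1: r + 0k = 131.406 → ⌈·⌉ = 132
j=2: r + 1k = 428.706 → ⌈·⌉ = 429
j=3: r + 2k = 726.006 → ⌈·⌉ = 727
j=4: r + 3k = 1023.306 → ⌈·⌉ = 1024
j=5: r + 4k = 1320.606 → ⌈·⌉ = 1321
j=6: r + 5k = 1617.906 → ⌈·⌉ = 1618
j=7: r + 6k = 1915.206 → ⌈·⌉ = 1916
j=8: r + 7k = 2212.506 → ⌈·⌉ = 2213
j=9: r + 8k = 2509.806 → ⌈·⌉ = 2510
j=10: r + 9k = 2807.106 → ⌈·⌉ = 2808

132, 429, 727, 1024, 1321, 1618, 1916, 2213, 2510, 2808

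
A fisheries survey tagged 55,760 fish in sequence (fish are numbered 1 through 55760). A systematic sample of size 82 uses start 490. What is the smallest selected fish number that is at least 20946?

21570

k = 55760/82 = 680
Steps past start: ⌈(20946 − 490)/680⌉ = ⌈20456/680⌉ = 31
Selected fish: 490 + 31×680 = 21570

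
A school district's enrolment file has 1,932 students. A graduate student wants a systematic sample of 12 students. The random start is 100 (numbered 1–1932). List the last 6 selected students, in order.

k = N/n = 1932/12 = 161
7th selection = 100 + 6×161 = 1066
8th: 1066 + 161 = 1227
9th: 1227 + 161 = 1388
10th: 1388 + 161 = 1549
11th: 1549 + 161 = 1710
12th: 1710 + 161 = 1871

1066, 1227, 1388, 1549, 1710, 1871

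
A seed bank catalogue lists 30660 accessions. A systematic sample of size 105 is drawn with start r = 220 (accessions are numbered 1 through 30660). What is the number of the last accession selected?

30588

k = 30660/105 = 292
105th selection = r + (105−1)·k = 220 + 104×292 = 220 + 30368 = 30588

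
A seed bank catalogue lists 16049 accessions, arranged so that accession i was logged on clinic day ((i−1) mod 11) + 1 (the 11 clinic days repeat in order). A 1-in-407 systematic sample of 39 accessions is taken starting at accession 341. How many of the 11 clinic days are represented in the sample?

1

Consecutive selections differ by k = 407, so their clinic day numbers differ by 407 mod 11 = 0.
gcd(407, 11) = 11, so the sample visits 11/11 = 1 distinct residues mod 11.
Start 341 is clinic day 11; the clinic days hit are 11.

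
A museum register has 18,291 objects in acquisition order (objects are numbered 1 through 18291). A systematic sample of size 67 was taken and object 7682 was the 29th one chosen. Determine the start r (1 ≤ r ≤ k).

38

k = 18291/67 = 273
r = 7682 − (29−1)×273 = 7682 − 7644 = 38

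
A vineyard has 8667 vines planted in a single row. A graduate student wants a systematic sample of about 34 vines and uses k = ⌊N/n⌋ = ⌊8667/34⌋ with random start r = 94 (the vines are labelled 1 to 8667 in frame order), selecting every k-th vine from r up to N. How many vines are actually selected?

k = ⌊8667/34⌋ = 254
Achieved size = ⌊(8667 − 94)/254⌋ + 1 = ⌊8573/254⌋ + 1 = 33 + 1 = 34
(last selection: 94 + 33×254 = 8476 ≤ 8667; next would be 8730 > 8667)

34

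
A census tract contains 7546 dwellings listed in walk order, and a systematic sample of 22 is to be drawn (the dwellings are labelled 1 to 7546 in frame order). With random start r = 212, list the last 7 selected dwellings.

k = N/n = 7546/22 = 343
16th selection = 212 + 15×343 = 5357
17th: 5357 + 343 = 5700
18th: 5700 + 343 = 6043
19th: 6043 + 343 = 6386
20th: 6386 + 343 = 6729
21st: 6729 + 343 = 7072
22nd: 7072 + 343 = 7415

5357, 5700, 6043, 6386, 6729, 7072, 7415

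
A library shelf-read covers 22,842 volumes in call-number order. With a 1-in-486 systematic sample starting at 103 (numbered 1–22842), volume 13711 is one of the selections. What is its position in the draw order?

k = 486
position = (13711 − 103)/486 + 1 = 13608/486 + 1 = 28 + 1 = 29

29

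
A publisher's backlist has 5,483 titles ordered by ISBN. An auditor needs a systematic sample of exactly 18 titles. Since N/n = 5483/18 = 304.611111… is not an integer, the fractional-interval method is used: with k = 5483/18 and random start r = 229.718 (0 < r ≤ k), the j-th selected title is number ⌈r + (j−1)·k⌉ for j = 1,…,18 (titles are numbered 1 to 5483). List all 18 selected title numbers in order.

230, 535, 839, 1144, 1449, 1753, 2058, 2362, 2667, 2972, 3276, 3581, 3886, 4190, 4495, 4799, 5104, 5409

j=1: r + 0k = 229.718 → ⌈·⌉ = 230
j=2: r + 1k = 534.329111… → ⌈·⌉ = 535
j=3: r + 2k = 838.940222… → ⌈·⌉ = 839
j=4: r + 3k = 1143.551333… → ⌈·⌉ = 1144
j=5: r + 4k = 1448.162444… → ⌈·⌉ = 1449
j=6: r + 5k = 1752.773555… → ⌈·⌉ = 1753
j=7: r + 6k = 2057.384666… → ⌈·⌉ = 2058
j=8: r + 7k = 2361.995777… → ⌈·⌉ = 2362
j=9: r + 8k = 2666.606888… → ⌈·⌉ = 2667
j=10: r + 9k = 2971.218 → ⌈·⌉ = 2972
j=11: r + 10k = 3275.829111… → ⌈·⌉ = 3276
j=12: r + 11k = 3580.440222… → ⌈·⌉ = 3581
j=13: r + 12k = 3885.051333… → ⌈·⌉ = 3886
j=14: r + 13k = 4189.662444… → ⌈·⌉ = 4190
j=15: r + 14k = 4494.273555… → ⌈·⌉ = 4495
j=16: r + 15k = 4798.884666… → ⌈·⌉ = 4799
j=17: r + 16k = 5103.495777… → ⌈·⌉ = 5104
j=18: r + 17k = 5408.106888… → ⌈·⌉ = 5409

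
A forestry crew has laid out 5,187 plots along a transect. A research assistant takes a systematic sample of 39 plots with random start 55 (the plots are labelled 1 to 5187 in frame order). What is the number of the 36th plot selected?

k = 5187/39 = 133
36th selection = r + (36−1)·k = 55 + 35×133 = 55 + 4655 = 4710

4710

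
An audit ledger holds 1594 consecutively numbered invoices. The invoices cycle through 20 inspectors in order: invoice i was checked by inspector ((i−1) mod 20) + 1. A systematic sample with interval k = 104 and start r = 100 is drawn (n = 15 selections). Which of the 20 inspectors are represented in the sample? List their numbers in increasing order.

4, 8, 12, 16, 20

Consecutive selections differ by k = 104, so their inspector numbers differ by 104 mod 20 = 4.
gcd(104, 20) = 4, so the sample visits 20/4 = 5 distinct residues mod 20.
Start 100 is inspector 20; the inspectors hit are 4, 8, 12, 16, 20.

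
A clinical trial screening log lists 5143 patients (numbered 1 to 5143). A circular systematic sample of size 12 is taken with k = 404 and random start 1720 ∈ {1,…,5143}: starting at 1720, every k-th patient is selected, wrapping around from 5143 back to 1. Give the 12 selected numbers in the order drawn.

Selection 1: 1720
Selection 2: 1720 + 404 = 2124
Selection 3: 2124 + 404 = 2528
Selection 4: 2528 + 404 = 2932
Selection 5: 2932 + 404 = 3336
Selection 6: 3336 + 404 = 3740
Selection 7: 3740 + 404 = 4144
Selection 8: 4144 + 404 = 4548
Selection 9: 4548 + 404 = 4952
Selection 10: 4952 + 404 = 5356 → 5356 − 5143 = 213
Selection 11: 213 + 404 = 617
Selection 12: 617 + 404 = 1021

1720, 2124, 2528, 2932, 3336, 3740, 4144, 4548, 4952, 213, 617, 1021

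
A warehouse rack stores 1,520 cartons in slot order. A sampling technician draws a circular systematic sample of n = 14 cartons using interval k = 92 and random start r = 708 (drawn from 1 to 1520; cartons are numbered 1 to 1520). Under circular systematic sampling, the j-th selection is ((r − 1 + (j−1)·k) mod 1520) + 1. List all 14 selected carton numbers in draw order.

Selection 1: 708
Selection 2: 708 + 92 = 800
Selection 3: 800 + 92 = 892
Selection 4: 892 + 92 = 984
Selection 5: 984 + 92 = 1076
Selection 6: 1076 + 92 = 1168
Selection 7: 1168 + 92 = 1260
Selection 8: 1260 + 92 = 1352
Selection 9: 1352 + 92 = 1444
Selection 10: 1444 + 92 = 1536 → 1536 − 1520 = 16
Selection 11: 16 + 92 = 108
Selection 12: 108 + 92 = 200
Selection 13: 200 + 92 = 292
Selection 14: 292 + 92 = 384

708, 800, 892, 984, 1076, 1168, 1260, 1352, 1444, 16, 108, 200, 292, 384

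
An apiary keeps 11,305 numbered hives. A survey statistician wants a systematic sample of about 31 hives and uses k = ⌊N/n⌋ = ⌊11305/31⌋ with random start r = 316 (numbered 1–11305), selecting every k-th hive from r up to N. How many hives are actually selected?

31

k = ⌊11305/31⌋ = 364
Achieved size = ⌊(11305 − 316)/364⌋ + 1 = ⌊10989/364⌋ + 1 = 30 + 1 = 31
(last selection: 316 + 30×364 = 11236 ≤ 11305; next would be 11600 > 11305)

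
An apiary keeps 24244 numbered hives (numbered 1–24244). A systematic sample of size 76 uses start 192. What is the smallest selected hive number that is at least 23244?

k = 24244/76 = 319
Steps past start: ⌈(23244 − 192)/319⌉ = ⌈23052/319⌉ = 73
Selected hive: 192 + 73×319 = 23479

23479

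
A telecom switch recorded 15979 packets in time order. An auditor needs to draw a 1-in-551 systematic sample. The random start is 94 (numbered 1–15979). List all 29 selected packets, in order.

packet 1: 94
packet 2: 94 + 551 = 645
packet 3: 645 + 551 = 1196
packet 4: 1196 + 551 = 1747
packet 5: 1747 + 551 = 2298
packet 6: 2298 + 551 = 2849
packet 7: 2849 + 551 = 3400
packet 8: 3400 + 551 = 3951
packet 9: 3951 + 551 = 4502
packet 10: 4502 + 551 = 5053
packet 11: 5053 + 551 = 5604
packet 12: 5604 + 551 = 6155
packet 13: 6155 + 551 = 6706
packet 14: 6706 + 551 = 7257
packet 15: 7257 + 551 = 7808
packet 16: 7808 + 551 = 8359
packet 17: 8359 + 551 = 8910
packet 18: 8910 + 551 = 9461
packet 19: 9461 + 551 = 10012
packet 20: 10012 + 551 = 10563
packet 21: 10563 + 551 = 11114
packet 22: 11114 + 551 = 11665
packet 23: 11665 + 551 = 12216
packet 24: 12216 + 551 = 12767
packet 25: 12767 + 551 = 13318
packet 26: 13318 + 551 = 13869
packet 27: 13869 + 551 = 14420
packet 28: 14420 + 551 = 14971
packet 29: 14971 + 551 = 15522

94, 645, 1196, 1747, 2298, 2849, 3400, 3951, 4502, 5053, 5604, 6155, 6706, 7257, 7808, 8359, 8910, 9461, 10012, 10563, 11114, 11665, 12216, 12767, 13318, 13869, 14420, 14971, 15522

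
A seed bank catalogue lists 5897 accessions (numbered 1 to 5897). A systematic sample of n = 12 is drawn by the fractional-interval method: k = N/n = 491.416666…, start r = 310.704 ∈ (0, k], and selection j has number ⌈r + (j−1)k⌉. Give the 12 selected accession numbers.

j=1: r + 0k = 310.704 → ⌈·⌉ = 311
j=2: r + 1k = 802.120666… → ⌈·⌉ = 803
j=3: r + 2k = 1293.537333… → ⌈·⌉ = 1294
j=4: r + 3k = 1784.954 → ⌈·⌉ = 1785
j=5: r + 4k = 2276.370666… → ⌈·⌉ = 2277
j=6: r + 5k = 2767.787333… → ⌈·⌉ = 2768
j=7: r + 6k = 3259.204 → ⌈·⌉ = 3260
j=8: r + 7k = 3750.620666… → ⌈·⌉ = 3751
j=9: r + 8k = 4242.037333… → ⌈·⌉ = 4243
j=10: r + 9k = 4733.454 → ⌈·⌉ = 4734
j=11: r + 10k = 5224.870666… → ⌈·⌉ = 5225
j=12: r + 11k = 5716.287333… → ⌈·⌉ = 5717

311, 803, 1294, 1785, 2277, 2768, 3260, 3751, 4243, 4734, 5225, 5717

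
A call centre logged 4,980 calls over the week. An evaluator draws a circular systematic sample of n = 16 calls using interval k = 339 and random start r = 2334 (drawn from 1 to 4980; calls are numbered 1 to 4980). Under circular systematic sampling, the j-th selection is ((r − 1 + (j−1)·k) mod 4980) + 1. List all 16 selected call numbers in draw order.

2334, 2673, 3012, 3351, 3690, 4029, 4368, 4707, 66, 405, 744, 1083, 1422, 1761, 2100, 2439

Selection 1: 2334
Selection 2: 2334 + 339 = 2673
Selection 3: 2673 + 339 = 3012
Selection 4: 3012 + 339 = 3351
Selection 5: 3351 + 339 = 3690
Selection 6: 3690 + 339 = 4029
Selection 7: 4029 + 339 = 4368
Selection 8: 4368 + 339 = 4707
Selection 9: 4707 + 339 = 5046 → 5046 − 4980 = 66
Selection 10: 66 + 339 = 405
Selection 11: 405 + 339 = 744
Selection 12: 744 + 339 = 1083
Selection 13: 1083 + 339 = 1422
Selection 14: 1422 + 339 = 1761
Selection 15: 1761 + 339 = 2100
Selection 16: 2100 + 339 = 2439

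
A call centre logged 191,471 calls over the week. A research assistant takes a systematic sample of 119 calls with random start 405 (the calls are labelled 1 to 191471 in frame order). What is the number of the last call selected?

k = 191471/119 = 1609
119th selection = r + (119−1)·k = 405 + 118×1609 = 405 + 189862 = 190267

190267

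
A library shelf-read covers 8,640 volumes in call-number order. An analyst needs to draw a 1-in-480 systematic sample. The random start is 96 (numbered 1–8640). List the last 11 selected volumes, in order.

8th selection = 96 + 7×480 = 3456
9th: 3456 + 480 = 3936
10th: 3936 + 480 = 4416
11th: 4416 + 480 = 4896
12th: 4896 + 480 = 5376
13th: 5376 + 480 = 5856
14th: 5856 + 480 = 6336
15th: 6336 + 480 = 6816
16th: 6816 + 480 = 7296
17th: 7296 + 480 = 7776
18th: 7776 + 480 = 8256

3456, 3936, 4416, 4896, 5376, 5856, 6336, 6816, 7296, 7776, 8256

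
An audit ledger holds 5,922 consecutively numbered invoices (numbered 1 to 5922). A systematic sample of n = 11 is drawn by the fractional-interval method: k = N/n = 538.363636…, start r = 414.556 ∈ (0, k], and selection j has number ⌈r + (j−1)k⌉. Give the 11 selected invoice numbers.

415, 953, 1492, 2030, 2569, 3107, 3645, 4184, 4722, 5260, 5799

j=1: r + 0k = 414.556 → ⌈·⌉ = 415
j=2: r + 1k = 952.919636… → ⌈·⌉ = 953
j=3: r + 2k = 1491.283272… → ⌈·⌉ = 1492
j=4: r + 3k = 2029.646909… → ⌈·⌉ = 2030
j=5: r + 4k = 2568.010545… → ⌈·⌉ = 2569
j=6: r + 5k = 3106.374181… → ⌈·⌉ = 3107
j=7: r + 6k = 3644.737818… → ⌈·⌉ = 3645
j=8: r + 7k = 4183.101454… → ⌈·⌉ = 4184
j=9: r + 8k = 4721.465090… → ⌈·⌉ = 4722
j=10: r + 9k = 5259.828727… → ⌈·⌉ = 5260
j=11: r + 10k = 5798.192363… → ⌈·⌉ = 5799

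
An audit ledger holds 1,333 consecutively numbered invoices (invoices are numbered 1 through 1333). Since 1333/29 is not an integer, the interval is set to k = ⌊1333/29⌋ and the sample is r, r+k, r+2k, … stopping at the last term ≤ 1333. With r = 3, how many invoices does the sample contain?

30

k = ⌊1333/29⌋ = 45
Achieved size = ⌊(1333 − 3)/45⌋ + 1 = ⌊1330/45⌋ + 1 = 29 + 1 = 30
(last selection: 3 + 29×45 = 1308 ≤ 1333; next would be 1353 > 1333)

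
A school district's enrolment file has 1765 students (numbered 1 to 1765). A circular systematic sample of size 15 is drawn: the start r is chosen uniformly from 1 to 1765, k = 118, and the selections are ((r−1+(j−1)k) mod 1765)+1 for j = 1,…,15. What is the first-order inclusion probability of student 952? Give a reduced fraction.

3/353

For each position j, as r ranges over 1…1765 the j-th selection hits every student exactly once, so student 952 is selected for exactly 15 of the 1765 starts.
Inclusion probability = 15/1765 = 3/353.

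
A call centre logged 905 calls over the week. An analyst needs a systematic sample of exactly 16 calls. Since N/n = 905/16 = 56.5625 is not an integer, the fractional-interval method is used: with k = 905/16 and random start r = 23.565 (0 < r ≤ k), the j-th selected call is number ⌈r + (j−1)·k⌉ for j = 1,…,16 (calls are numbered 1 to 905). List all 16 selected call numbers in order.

24, 81, 137, 194, 250, 307, 363, 420, 477, 533, 590, 646, 703, 759, 816, 873

j=1: r + 0k = 23.565 → ⌈·⌉ = 24
j=2: r + 1k = 80.1275 → ⌈·⌉ = 81
j=3: r + 2k = 136.69 → ⌈·⌉ = 137
j=4: r + 3k = 193.2525 → ⌈·⌉ = 194
j=5: r + 4k = 249.815 → ⌈·⌉ = 250
j=6: r + 5k = 306.3775 → ⌈·⌉ = 307
j=7: r + 6k = 362.94 → ⌈·⌉ = 363
j=8: r + 7k = 419.5025 → ⌈·⌉ = 420
j=9: r + 8k = 476.065 → ⌈·⌉ = 477
j=10: r + 9k = 532.6275 → ⌈·⌉ = 533
j=11: r + 10k = 589.19 → ⌈·⌉ = 590
j=12: r + 11k = 645.7525 → ⌈·⌉ = 646
j=13: r + 12k = 702.315 → ⌈·⌉ = 703
j=14: r + 13k = 758.8775 → ⌈·⌉ = 759
j=15: r + 14k = 815.44 → ⌈·⌉ = 816
j=16: r + 15k = 872.0025 → ⌈·⌉ = 873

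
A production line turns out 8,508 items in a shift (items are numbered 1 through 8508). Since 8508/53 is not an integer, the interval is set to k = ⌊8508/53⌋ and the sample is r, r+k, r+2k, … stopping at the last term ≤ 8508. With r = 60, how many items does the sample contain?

53

k = ⌊8508/53⌋ = 160
Achieved size = ⌊(8508 − 60)/160⌋ + 1 = ⌊8448/160⌋ + 1 = 52 + 1 = 53
(last selection: 60 + 52×160 = 8380 ≤ 8508; next would be 8540 > 8508)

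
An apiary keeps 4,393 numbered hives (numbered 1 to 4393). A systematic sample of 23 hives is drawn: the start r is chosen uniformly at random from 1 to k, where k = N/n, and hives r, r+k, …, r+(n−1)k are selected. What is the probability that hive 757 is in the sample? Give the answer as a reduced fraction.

k = 4393/23 = 191.
Hive 757 is selected iff r ≡ 757 (mod 191); exactly one such r in {1,…,191}.
Inclusion probability = 1/191.

1/191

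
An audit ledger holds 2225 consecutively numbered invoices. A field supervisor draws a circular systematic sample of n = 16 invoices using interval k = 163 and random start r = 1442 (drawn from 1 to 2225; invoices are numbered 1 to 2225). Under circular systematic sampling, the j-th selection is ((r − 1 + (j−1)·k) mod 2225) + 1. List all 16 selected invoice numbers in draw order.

1442, 1605, 1768, 1931, 2094, 32, 195, 358, 521, 684, 847, 1010, 1173, 1336, 1499, 1662

Selection 1: 1442
Selection 2: 1442 + 163 = 1605
Selection 3: 1605 + 163 = 1768
Selection 4: 1768 + 163 = 1931
Selection 5: 1931 + 163 = 2094
Selection 6: 2094 + 163 = 2257 → 2257 − 2225 = 32
Selection 7: 32 + 163 = 195
Selection 8: 195 + 163 = 358
Selection 9: 358 + 163 = 521
Selection 10: 521 + 163 = 684
Selection 11: 684 + 163 = 847
Selection 12: 847 + 163 = 1010
Selection 13: 1010 + 163 = 1173
Selection 14: 1173 + 163 = 1336
Selection 15: 1336 + 163 = 1499
Selection 16: 1499 + 163 = 1662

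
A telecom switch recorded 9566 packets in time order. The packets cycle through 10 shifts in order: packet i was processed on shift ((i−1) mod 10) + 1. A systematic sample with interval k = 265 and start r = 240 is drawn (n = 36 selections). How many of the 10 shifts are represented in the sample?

2

Consecutive selections differ by k = 265, so their shift numbers differ by 265 mod 10 = 5.
gcd(265, 10) = 5, so the sample visits 10/5 = 2 distinct residues mod 10.
Start 240 is shift 10; the shifts hit are 5, 10.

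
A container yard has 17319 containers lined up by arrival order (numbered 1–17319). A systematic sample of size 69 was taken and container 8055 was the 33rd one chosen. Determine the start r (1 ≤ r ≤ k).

23

k = 17319/69 = 251
r = 8055 − (33−1)×251 = 8055 − 8032 = 23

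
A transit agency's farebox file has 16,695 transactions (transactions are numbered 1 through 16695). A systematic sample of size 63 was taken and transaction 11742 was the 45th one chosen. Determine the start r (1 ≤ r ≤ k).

k = 16695/63 = 265
r = 11742 − (45−1)×265 = 11742 − 11660 = 82

82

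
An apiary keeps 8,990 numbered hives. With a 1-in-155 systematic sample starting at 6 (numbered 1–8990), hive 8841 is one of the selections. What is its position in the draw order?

58

k = 155
position = (8841 − 6)/155 + 1 = 8835/155 + 1 = 57 + 1 = 58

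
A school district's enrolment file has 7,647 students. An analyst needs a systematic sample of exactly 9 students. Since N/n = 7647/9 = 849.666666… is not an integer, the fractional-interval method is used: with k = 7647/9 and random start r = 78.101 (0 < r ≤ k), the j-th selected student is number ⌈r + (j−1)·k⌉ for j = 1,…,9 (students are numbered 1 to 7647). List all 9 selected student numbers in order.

j=1: r + 0k = 78.101 → ⌈·⌉ = 79
j=2: r + 1k = 927.767666… → ⌈·⌉ = 928
j=3: r + 2k = 1777.434333… → ⌈·⌉ = 1778
j=4: r + 3k = 2627.101 → ⌈·⌉ = 2628
j=5: r + 4k = 3476.767666… → ⌈·⌉ = 3477
j=6: r + 5k = 4326.434333… → ⌈·⌉ = 4327
j=7: r + 6k = 5176.101 → ⌈·⌉ = 5177
j=8: r + 7k = 6025.767666… → ⌈·⌉ = 6026
j=9: r + 8k = 6875.434333… → ⌈·⌉ = 6876

79, 928, 1778, 2628, 3477, 4327, 5177, 6026, 6876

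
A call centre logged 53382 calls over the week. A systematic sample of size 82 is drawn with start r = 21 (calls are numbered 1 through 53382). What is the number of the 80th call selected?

51450

k = 53382/82 = 651
80th selection = r + (80−1)·k = 21 + 79×651 = 21 + 51429 = 51450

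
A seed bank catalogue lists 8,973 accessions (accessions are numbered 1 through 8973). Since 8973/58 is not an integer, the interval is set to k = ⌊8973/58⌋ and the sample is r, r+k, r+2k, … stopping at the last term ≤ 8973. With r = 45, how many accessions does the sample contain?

k = ⌊8973/58⌋ = 154
Achieved size = ⌊(8973 − 45)/154⌋ + 1 = ⌊8928/154⌋ + 1 = 57 + 1 = 58
(last selection: 45 + 57×154 = 8823 ≤ 8973; next would be 8977 > 8973)

58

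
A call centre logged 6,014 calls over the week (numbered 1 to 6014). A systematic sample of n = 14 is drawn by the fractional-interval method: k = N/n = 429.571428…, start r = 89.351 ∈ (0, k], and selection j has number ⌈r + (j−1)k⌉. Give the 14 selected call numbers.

90, 519, 949, 1379, 1808, 2238, 2667, 3097, 3526, 3956, 4386, 4815, 5245, 5674

j=1: r + 0k = 89.351 → ⌈·⌉ = 90
j=2: r + 1k = 518.922428… → ⌈·⌉ = 519
j=3: r + 2k = 948.493857… → ⌈·⌉ = 949
j=4: r + 3k = 1378.065285… → ⌈·⌉ = 1379
j=5: r + 4k = 1807.636714… → ⌈·⌉ = 1808
j=6: r + 5k = 2237.208142… → ⌈·⌉ = 2238
j=7: r + 6k = 2666.779571… → ⌈·⌉ = 2667
j=8: r + 7k = 3096.351 → ⌈·⌉ = 3097
j=9: r + 8k = 3525.922428… → ⌈·⌉ = 3526
j=10: r + 9k = 3955.493857… → ⌈·⌉ = 3956
j=11: r + 10k = 4385.065285… → ⌈·⌉ = 4386
j=12: r + 11k = 4814.636714… → ⌈·⌉ = 4815
j=13: r + 12k = 5244.208142… → ⌈·⌉ = 5245
j=14: r + 13k = 5673.779571… → ⌈·⌉ = 5674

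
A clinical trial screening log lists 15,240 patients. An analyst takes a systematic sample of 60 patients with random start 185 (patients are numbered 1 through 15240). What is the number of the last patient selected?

k = 15240/60 = 254
60th selection = r + (60−1)·k = 185 + 59×254 = 185 + 14986 = 15171

15171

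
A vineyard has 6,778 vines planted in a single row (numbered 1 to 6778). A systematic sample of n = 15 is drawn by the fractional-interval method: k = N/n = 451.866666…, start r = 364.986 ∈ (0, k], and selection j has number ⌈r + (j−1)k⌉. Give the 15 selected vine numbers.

j=1: r + 0k = 364.986 → ⌈·⌉ = 365
j=2: r + 1k = 816.852666… → ⌈·⌉ = 817
j=3: r + 2k = 1268.719333… → ⌈·⌉ = 1269
j=4: r + 3k = 1720.586 → ⌈·⌉ = 1721
j=5: r + 4k = 2172.452666… → ⌈·⌉ = 2173
j=6: r + 5k = 2624.319333… → ⌈·⌉ = 2625
j=7: r + 6k = 3076.186 → ⌈·⌉ = 3077
j=8: r + 7k = 3528.052666… → ⌈·⌉ = 3529
j=9: r + 8k = 3979.919333… → ⌈·⌉ = 3980
j=10: r + 9k = 4431.786 → ⌈·⌉ = 4432
j=11: r + 10k = 4883.652666… → ⌈·⌉ = 4884
j=12: r + 11k = 5335.519333… → ⌈·⌉ = 5336
j=13: r + 12k = 5787.386 → ⌈·⌉ = 5788
j=14: r + 13k = 6239.252666… → ⌈·⌉ = 6240
j=15: r + 14k = 6691.119333… → ⌈·⌉ = 6692

365, 817, 1269, 1721, 2173, 2625, 3077, 3529, 3980, 4432, 4884, 5336, 5788, 6240, 6692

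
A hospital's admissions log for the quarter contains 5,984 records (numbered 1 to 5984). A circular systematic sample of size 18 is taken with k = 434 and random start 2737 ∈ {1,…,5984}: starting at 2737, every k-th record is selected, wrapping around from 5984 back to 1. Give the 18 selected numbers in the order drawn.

2737, 3171, 3605, 4039, 4473, 4907, 5341, 5775, 225, 659, 1093, 1527, 1961, 2395, 2829, 3263, 3697, 4131

Selection 1: 2737
Selection 2: 2737 + 434 = 3171
Selection 3: 3171 + 434 = 3605
Selection 4: 3605 + 434 = 4039
Selection 5: 4039 + 434 = 4473
Selection 6: 4473 + 434 = 4907
Selection 7: 4907 + 434 = 5341
Selection 8: 5341 + 434 = 5775
Selection 9: 5775 + 434 = 6209 → 6209 − 5984 = 225
Selection 10: 225 + 434 = 659
Selection 11: 659 + 434 = 1093
Selection 12: 1093 + 434 = 1527
Selection 13: 1527 + 434 = 1961
Selection 14: 1961 + 434 = 2395
Selection 15: 2395 + 434 = 2829
Selection 16: 2829 + 434 = 3263
Selection 17: 3263 + 434 = 3697
Selection 18: 3697 + 434 = 4131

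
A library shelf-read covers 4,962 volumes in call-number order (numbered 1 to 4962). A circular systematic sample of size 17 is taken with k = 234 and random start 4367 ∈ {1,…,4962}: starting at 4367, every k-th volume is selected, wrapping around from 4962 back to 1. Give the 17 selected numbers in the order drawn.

4367, 4601, 4835, 107, 341, 575, 809, 1043, 1277, 1511, 1745, 1979, 2213, 2447, 2681, 2915, 3149

Selection 1: 4367
Selection 2: 4367 + 234 = 4601
Selection 3: 4601 + 234 = 4835
Selection 4: 4835 + 234 = 5069 → 5069 − 4962 = 107
Selection 5: 107 + 234 = 341
Selection 6: 341 + 234 = 575
Selection 7: 575 + 234 = 809
Selection 8: 809 + 234 = 1043
Selection 9: 1043 + 234 = 1277
Selection 10: 1277 + 234 = 1511
Selection 11: 1511 + 234 = 1745
Selection 12: 1745 + 234 = 1979
Selection 13: 1979 + 234 = 2213
Selection 14: 2213 + 234 = 2447
Selection 15: 2447 + 234 = 2681
Selection 16: 2681 + 234 = 2915
Selection 17: 2915 + 234 = 3149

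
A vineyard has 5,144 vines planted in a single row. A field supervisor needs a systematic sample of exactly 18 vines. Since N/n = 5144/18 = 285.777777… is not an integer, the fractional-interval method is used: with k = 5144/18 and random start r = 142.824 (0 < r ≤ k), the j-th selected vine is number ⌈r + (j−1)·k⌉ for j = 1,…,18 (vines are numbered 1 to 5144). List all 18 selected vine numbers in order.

143, 429, 715, 1001, 1286, 1572, 1858, 2144, 2430, 2715, 3001, 3287, 3573, 3858, 4144, 4430, 4716, 5002

j=1: r + 0k = 142.824 → ⌈·⌉ = 143
j=2: r + 1k = 428.601777… → ⌈·⌉ = 429
j=3: r + 2k = 714.379555… → ⌈·⌉ = 715
j=4: r + 3k = 1000.157333… → ⌈·⌉ = 1001
j=5: r + 4k = 1285.935111… → ⌈·⌉ = 1286
j=6: r + 5k = 1571.712888… → ⌈·⌉ = 1572
j=7: r + 6k = 1857.490666… → ⌈·⌉ = 1858
j=8: r + 7k = 2143.268444… → ⌈·⌉ = 2144
j=9: r + 8k = 2429.046222… → ⌈·⌉ = 2430
j=10: r + 9k = 2714.824 → ⌈·⌉ = 2715
j=11: r + 10k = 3000.601777… → ⌈·⌉ = 3001
j=12: r + 11k = 3286.379555… → ⌈·⌉ = 3287
j=13: r + 12k = 3572.157333… → ⌈·⌉ = 3573
j=14: r + 13k = 3857.935111… → ⌈·⌉ = 3858
j=15: r + 14k = 4143.712888… → ⌈·⌉ = 4144
j=16: r + 15k = 4429.490666… → ⌈·⌉ = 4430
j=17: r + 16k = 4715.268444… → ⌈·⌉ = 4716
j=18: r + 17k = 5001.046222… → ⌈·⌉ = 5002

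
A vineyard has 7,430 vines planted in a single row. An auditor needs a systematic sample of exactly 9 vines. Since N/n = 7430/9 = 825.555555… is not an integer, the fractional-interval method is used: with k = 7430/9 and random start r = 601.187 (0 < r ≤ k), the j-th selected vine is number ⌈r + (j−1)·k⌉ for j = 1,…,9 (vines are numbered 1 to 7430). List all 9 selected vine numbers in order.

602, 1427, 2253, 3078, 3904, 4729, 5555, 6381, 7206

j=1: r + 0k = 601.187 → ⌈·⌉ = 602
j=2: r + 1k = 1426.742555… → ⌈·⌉ = 1427
j=3: r + 2k = 2252.298111… → ⌈·⌉ = 2253
j=4: r + 3k = 3077.853666… → ⌈·⌉ = 3078
j=5: r + 4k = 3903.409222… → ⌈·⌉ = 3904
j=6: r + 5k = 4728.964777… → ⌈·⌉ = 4729
j=7: r + 6k = 5554.520333… → ⌈·⌉ = 5555
j=8: r + 7k = 6380.075888… → ⌈·⌉ = 6381
j=9: r + 8k = 7205.631444… → ⌈·⌉ = 7206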